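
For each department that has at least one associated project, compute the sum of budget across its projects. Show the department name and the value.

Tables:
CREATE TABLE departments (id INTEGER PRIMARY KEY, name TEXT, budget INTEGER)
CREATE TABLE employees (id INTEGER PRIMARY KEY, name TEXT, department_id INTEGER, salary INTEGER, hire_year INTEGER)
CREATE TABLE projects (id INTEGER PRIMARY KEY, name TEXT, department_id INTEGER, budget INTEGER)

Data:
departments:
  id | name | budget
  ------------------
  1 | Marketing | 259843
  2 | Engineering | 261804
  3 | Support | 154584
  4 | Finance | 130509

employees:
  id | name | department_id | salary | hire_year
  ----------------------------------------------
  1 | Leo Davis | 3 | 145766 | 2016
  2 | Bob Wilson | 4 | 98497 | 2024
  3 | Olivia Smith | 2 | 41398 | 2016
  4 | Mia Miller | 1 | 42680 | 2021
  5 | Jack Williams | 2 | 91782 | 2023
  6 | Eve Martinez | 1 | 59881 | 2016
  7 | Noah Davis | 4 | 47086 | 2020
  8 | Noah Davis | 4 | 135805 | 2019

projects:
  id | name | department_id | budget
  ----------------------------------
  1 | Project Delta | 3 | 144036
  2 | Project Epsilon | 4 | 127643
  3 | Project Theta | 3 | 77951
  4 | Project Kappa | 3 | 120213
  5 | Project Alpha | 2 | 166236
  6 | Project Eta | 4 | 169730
SELECT p.name, SUM(c.budget) AS sum_budget FROM projects c JOIN departments p ON c.department_id = p.id GROUP BY p.id, p.name

Execution result:
name | sum_budget
Engineering | 166236
Support | 342200
Finance | 297373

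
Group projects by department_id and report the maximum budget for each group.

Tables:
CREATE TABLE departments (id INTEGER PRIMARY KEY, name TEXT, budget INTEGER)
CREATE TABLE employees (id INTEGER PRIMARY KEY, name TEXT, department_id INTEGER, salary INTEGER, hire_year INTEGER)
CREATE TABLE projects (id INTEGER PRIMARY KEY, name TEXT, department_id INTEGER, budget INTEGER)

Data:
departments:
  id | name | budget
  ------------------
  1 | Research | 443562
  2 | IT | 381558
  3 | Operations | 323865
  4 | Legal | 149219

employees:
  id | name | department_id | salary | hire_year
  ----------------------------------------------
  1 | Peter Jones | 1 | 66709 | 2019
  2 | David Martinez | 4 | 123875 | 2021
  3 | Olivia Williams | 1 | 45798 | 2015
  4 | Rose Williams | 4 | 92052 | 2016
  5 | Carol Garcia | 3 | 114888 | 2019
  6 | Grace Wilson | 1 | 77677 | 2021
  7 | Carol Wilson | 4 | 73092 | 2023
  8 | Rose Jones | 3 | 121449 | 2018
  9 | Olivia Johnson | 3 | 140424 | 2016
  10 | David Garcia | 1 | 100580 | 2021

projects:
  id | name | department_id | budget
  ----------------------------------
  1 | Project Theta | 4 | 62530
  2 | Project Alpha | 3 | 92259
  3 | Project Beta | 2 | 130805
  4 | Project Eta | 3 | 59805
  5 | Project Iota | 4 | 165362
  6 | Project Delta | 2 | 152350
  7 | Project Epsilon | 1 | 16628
SELECT department_id, MAX(budget) AS max_budget FROM projects GROUP BY department_id

Execution result:
department_id | max_budget
1 | 16628
2 | 152350
3 | 92259
4 | 165362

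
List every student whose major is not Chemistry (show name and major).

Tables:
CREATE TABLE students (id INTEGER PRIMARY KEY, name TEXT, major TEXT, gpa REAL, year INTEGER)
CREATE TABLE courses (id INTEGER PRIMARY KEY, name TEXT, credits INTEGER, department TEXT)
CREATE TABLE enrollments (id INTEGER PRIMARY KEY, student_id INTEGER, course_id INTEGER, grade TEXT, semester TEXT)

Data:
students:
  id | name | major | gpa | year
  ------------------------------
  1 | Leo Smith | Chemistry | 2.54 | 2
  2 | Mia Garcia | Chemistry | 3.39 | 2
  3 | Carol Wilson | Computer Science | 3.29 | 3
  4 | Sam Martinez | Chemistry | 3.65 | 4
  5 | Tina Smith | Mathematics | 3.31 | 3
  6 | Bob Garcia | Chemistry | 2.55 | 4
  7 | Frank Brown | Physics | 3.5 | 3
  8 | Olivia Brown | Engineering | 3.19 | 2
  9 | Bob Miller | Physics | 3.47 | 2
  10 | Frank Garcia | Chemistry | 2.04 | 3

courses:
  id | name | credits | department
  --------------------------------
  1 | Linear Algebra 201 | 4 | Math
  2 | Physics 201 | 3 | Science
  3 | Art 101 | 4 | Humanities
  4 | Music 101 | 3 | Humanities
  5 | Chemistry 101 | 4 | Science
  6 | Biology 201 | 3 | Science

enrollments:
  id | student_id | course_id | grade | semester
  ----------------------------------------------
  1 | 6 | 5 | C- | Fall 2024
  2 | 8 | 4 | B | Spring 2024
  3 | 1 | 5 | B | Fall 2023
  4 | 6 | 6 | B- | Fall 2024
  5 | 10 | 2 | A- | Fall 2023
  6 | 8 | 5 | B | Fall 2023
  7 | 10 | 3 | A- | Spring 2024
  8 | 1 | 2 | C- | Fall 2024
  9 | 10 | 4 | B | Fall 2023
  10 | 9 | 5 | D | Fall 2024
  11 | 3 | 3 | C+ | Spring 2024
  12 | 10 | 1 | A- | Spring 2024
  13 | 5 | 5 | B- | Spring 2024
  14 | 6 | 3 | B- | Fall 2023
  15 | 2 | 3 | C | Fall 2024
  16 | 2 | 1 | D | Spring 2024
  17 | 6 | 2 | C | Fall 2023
SELECT name, major FROM students WHERE major <> 'Chemistry'

Execution result:
name | major
Carol Wilson | Computer Science
Tina Smith | Mathematics
Frank Brown | Physics
Olivia Brown | Engineering
Bob Miller | Physics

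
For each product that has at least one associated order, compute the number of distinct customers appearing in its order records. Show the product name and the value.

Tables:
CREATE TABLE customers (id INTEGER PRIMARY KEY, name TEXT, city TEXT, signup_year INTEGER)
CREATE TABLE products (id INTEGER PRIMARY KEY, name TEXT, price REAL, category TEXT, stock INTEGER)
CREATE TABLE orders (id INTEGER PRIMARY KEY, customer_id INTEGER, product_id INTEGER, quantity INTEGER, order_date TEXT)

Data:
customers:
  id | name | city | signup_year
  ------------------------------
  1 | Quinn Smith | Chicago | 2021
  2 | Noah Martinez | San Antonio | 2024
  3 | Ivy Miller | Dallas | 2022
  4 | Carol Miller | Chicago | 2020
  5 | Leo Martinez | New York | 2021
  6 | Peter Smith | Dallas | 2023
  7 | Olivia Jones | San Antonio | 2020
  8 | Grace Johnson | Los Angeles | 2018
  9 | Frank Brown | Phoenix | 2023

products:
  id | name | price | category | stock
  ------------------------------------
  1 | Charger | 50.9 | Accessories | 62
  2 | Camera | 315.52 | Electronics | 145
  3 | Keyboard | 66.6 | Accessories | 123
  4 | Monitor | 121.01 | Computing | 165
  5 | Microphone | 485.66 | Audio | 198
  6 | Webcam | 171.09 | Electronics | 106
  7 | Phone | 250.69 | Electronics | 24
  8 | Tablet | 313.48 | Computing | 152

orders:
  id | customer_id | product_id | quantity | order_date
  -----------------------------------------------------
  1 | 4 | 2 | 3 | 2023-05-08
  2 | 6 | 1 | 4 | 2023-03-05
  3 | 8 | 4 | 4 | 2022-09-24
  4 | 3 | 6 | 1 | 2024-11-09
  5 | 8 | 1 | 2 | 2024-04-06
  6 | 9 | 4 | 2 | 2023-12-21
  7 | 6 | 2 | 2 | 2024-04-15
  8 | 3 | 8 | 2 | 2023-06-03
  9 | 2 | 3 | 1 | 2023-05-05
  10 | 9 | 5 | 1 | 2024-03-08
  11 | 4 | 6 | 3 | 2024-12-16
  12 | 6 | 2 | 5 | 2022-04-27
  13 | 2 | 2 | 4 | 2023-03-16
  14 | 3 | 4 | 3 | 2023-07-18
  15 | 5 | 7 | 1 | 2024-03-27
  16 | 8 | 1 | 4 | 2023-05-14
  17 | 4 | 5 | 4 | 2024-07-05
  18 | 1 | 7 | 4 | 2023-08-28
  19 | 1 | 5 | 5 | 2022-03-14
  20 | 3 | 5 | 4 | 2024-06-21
SELECT p.name, COUNT(DISTINCT c.customer_id) AS distinct_customer_count FROM orders c JOIN products p ON c.product_id = p.id GROUP BY p.id, p.name

Execution result:
name | distinct_customer_count
Charger | 2
Camera | 3
Keyboard | 1
Monitor | 3
Microphone | 4
Webcam | 2
Phone | 2
Tablet | 1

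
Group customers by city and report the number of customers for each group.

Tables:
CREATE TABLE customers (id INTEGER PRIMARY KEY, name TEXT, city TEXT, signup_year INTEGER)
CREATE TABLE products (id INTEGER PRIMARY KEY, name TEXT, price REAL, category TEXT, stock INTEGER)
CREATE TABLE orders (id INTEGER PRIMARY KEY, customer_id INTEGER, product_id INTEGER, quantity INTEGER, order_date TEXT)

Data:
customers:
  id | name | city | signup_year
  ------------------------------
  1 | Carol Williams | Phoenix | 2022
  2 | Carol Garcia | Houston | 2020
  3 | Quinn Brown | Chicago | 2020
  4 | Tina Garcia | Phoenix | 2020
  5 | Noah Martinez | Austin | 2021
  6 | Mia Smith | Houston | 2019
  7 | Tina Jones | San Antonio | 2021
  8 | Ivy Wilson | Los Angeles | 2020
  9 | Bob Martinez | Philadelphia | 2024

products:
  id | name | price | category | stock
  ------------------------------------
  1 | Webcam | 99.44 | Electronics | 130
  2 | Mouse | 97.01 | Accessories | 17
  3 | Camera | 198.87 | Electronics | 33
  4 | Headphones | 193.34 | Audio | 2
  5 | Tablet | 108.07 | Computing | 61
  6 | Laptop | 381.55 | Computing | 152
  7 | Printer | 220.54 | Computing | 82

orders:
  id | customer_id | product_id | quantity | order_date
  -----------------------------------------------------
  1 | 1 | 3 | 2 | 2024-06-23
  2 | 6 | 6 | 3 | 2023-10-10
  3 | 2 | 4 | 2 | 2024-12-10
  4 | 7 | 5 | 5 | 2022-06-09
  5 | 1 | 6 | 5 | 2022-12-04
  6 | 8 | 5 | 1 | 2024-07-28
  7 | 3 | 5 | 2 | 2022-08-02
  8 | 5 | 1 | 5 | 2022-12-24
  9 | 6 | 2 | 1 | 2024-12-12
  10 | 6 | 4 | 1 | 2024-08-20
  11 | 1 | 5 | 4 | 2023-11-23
SELECT city, COUNT(*) AS n FROM customers GROUP BY city

Execution result:
city | n
Austin | 1
Chicago | 1
Houston | 2
Los Angeles | 1
Philadelphia | 1
Phoenix | 2
San Antonio | 1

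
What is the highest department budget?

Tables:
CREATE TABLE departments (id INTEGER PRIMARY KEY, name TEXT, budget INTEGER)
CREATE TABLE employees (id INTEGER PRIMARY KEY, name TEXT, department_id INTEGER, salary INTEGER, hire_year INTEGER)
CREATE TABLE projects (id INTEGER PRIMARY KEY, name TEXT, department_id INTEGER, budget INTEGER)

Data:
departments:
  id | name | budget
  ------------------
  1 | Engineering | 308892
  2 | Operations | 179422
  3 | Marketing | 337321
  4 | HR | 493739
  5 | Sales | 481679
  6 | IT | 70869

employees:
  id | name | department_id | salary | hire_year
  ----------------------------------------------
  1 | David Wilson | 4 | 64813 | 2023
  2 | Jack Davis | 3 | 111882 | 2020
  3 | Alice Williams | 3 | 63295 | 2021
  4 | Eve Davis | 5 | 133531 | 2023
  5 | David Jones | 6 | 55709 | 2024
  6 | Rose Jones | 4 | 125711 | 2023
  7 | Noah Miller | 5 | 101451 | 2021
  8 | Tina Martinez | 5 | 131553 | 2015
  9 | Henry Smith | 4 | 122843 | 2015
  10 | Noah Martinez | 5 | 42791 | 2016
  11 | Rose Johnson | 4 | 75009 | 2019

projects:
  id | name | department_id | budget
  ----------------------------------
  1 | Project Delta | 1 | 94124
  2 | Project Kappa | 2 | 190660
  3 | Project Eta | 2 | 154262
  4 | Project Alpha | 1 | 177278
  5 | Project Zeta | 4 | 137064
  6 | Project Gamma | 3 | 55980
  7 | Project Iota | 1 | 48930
SELECT MAX(budget) FROM departments

Execution result:
493739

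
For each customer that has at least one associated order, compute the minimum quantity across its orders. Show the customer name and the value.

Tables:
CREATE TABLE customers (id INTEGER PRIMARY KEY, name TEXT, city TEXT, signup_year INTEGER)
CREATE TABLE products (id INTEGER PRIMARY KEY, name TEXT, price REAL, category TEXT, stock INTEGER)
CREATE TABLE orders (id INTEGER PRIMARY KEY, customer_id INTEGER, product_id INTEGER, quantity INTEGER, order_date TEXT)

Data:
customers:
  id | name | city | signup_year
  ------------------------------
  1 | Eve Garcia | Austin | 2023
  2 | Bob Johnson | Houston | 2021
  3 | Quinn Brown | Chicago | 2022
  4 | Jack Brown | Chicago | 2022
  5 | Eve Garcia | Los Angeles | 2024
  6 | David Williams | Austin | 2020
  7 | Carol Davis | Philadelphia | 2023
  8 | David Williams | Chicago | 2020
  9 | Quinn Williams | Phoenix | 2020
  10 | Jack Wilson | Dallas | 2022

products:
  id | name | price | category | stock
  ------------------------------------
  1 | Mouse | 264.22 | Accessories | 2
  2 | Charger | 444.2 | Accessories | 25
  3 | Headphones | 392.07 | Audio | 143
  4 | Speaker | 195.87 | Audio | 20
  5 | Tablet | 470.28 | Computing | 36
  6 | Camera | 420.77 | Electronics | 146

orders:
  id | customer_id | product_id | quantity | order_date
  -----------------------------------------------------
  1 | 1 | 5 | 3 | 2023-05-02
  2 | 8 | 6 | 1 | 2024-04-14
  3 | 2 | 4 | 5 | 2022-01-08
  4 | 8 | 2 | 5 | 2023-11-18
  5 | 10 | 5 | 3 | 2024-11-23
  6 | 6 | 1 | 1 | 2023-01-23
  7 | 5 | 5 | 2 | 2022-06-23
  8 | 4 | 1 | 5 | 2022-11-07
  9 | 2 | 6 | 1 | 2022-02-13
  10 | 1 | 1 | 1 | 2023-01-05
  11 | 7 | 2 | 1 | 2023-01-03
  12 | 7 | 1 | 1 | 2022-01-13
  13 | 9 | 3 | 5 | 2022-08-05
SELECT p.name, MIN(c.quantity) AS min_quantity FROM orders c JOIN customers p ON c.customer_id = p.id GROUP BY p.id, p.name

Execution result:
name | min_quantity
Eve Garcia | 1
Bob Johnson | 1
Jack Brown | 5
Eve Garcia | 2
David Williams | 1
Carol Davis | 1
David Williams | 1
Quinn Williams | 5
Jack Wilson | 3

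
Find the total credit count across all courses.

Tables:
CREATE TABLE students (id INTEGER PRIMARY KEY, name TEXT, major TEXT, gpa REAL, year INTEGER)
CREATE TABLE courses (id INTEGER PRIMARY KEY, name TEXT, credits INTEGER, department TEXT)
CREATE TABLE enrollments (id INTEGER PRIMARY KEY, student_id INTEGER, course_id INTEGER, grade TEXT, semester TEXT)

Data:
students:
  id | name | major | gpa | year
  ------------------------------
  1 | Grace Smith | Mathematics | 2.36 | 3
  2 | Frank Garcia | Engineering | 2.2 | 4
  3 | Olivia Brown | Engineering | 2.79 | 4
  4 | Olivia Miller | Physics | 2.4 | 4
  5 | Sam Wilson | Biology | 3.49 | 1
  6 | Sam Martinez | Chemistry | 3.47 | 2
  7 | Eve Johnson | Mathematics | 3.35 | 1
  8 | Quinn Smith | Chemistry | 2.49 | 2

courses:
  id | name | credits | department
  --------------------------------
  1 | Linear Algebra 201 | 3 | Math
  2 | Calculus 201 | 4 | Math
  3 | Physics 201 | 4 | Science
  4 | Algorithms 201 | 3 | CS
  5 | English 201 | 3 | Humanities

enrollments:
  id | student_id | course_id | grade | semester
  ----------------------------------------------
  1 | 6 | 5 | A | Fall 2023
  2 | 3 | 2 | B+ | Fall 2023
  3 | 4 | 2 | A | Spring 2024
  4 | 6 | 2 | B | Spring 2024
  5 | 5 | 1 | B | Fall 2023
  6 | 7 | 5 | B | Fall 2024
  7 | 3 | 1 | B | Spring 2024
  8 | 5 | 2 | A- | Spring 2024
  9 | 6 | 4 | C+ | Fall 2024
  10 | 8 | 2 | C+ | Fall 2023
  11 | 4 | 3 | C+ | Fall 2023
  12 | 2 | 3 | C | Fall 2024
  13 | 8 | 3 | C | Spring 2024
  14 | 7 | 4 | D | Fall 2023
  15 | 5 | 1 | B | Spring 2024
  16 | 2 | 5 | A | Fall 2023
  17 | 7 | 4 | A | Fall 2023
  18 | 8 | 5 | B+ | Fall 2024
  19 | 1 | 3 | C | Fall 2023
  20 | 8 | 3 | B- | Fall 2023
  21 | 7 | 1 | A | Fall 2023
SELECT SUM(credits) FROM courses

Execution result:
17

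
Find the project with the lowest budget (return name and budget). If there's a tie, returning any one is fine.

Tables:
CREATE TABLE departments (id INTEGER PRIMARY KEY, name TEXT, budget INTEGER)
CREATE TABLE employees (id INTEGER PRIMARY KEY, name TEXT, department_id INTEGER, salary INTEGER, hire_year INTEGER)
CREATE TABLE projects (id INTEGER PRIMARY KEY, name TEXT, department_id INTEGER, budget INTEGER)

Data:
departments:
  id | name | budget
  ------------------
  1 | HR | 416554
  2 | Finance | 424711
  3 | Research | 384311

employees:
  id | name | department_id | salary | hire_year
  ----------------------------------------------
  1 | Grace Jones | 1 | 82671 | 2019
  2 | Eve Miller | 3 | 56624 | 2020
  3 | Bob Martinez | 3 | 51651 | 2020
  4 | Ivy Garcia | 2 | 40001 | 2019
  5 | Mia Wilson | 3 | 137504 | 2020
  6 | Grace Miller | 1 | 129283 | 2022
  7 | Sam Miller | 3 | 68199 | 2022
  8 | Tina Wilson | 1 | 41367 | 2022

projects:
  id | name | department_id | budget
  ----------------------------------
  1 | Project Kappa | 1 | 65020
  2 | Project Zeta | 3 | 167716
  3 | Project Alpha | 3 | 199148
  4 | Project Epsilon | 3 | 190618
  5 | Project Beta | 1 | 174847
SELECT name, budget FROM projects ORDER BY budget ASC LIMIT 1

Execution result:
name | budget
Project Kappa | 65020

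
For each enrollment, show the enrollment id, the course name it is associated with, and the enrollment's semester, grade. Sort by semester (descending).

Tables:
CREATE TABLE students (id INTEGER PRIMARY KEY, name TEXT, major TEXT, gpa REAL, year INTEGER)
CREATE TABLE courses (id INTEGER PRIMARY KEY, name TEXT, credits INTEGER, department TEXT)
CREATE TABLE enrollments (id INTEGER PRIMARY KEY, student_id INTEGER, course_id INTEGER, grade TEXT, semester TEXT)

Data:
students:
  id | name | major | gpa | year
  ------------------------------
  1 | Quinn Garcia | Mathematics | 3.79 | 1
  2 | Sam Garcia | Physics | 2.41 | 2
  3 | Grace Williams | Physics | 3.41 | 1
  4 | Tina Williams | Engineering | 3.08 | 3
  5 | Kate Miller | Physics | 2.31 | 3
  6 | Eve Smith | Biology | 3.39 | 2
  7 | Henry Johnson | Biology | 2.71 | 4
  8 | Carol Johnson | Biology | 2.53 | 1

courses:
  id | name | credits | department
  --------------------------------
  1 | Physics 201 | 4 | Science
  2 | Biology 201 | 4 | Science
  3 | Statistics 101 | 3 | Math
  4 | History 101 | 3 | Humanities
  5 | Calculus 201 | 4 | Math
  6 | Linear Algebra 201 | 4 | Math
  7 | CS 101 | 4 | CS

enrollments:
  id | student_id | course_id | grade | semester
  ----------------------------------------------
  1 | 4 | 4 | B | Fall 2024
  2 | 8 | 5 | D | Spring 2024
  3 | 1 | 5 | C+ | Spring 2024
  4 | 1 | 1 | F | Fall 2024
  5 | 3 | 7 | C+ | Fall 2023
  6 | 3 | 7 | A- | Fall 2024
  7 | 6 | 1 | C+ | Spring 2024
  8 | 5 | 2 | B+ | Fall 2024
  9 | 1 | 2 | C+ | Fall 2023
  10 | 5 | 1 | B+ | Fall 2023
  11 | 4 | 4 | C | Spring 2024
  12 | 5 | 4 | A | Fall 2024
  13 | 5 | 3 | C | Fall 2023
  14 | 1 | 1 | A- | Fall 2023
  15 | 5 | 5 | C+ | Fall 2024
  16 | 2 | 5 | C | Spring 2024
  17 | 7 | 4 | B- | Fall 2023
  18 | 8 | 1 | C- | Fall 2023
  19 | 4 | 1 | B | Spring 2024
SELECT c.id, p.name AS course, c.semester, c.grade FROM enrollments c JOIN courses p ON c.course_id = p.id ORDER BY c.semester DESC

Execution result:
id | course | semester | grade
2 | Calculus 201 | Spring 2024 | D
3 | Calculus 201 | Spring 2024 | C+
7 | Physics 201 | Spring 2024 | C+
11 | History 101 | Spring 2024 | C
16 | Calculus 201 | Spring 2024 | C
19 | Physics 201 | Spring 2024 | B
1 | History 101 | Fall 2024 | B
4 | Physics 201 | Fall 2024 | F
6 | CS 101 | Fall 2024 | A-
8 | Biology 201 | Fall 2024 | B+
12 | History 101 | Fall 2024 | A
15 | Calculus 201 | Fall 2024 | C+
5 | CS 101 | Fall 2023 | C+
9 | Biology 201 | Fall 2023 | C+
10 | Physics 201 | Fall 2023 | B+
13 | Statistics 101 | Fall 2023 | C
14 | Physics 201 | Fall 2023 | A-
17 | History 101 | Fall 2023 | B-
18 | Physics 201 | Fall 2023 | C-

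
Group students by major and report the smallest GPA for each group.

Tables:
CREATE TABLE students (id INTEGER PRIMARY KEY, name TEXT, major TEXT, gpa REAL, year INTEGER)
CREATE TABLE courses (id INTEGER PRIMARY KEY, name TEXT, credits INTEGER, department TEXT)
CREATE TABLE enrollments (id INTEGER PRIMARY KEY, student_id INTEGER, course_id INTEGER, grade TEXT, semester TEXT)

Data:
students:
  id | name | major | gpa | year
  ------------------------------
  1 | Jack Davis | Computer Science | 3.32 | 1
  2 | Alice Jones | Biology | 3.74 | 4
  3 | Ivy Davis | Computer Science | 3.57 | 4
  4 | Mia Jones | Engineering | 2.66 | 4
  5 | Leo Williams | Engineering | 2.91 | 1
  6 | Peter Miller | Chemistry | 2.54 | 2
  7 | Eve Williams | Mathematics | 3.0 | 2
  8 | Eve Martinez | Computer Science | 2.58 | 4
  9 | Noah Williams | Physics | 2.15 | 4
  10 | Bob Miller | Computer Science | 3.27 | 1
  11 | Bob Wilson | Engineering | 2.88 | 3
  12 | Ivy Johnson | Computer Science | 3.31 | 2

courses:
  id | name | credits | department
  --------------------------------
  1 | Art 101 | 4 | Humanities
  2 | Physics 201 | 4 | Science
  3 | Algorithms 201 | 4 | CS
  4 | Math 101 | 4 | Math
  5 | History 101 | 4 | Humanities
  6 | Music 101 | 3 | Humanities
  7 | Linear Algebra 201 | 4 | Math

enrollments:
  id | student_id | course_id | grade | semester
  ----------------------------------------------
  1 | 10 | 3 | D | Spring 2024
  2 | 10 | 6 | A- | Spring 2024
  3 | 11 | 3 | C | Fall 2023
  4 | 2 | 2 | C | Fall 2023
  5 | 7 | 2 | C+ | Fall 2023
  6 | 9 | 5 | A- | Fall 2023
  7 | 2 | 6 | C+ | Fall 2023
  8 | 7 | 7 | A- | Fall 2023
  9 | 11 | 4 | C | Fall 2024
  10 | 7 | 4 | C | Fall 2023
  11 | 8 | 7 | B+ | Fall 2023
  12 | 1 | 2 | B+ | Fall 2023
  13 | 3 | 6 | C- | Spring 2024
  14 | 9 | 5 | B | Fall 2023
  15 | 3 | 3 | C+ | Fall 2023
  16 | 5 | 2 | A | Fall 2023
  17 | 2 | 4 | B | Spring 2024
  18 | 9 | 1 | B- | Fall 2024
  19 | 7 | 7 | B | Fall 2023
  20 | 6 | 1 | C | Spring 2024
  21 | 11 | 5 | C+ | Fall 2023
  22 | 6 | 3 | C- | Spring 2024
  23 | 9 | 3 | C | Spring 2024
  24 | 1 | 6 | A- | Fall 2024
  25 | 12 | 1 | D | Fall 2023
SELECT major, MIN(gpa) AS min_gpa FROM students GROUP BY major

Execution result:
major | min_gpa
Biology | 3.74
Chemistry | 2.54
Computer Science | 2.58
Engineering | 2.66
Mathematics | 3.00
Physics | 2.15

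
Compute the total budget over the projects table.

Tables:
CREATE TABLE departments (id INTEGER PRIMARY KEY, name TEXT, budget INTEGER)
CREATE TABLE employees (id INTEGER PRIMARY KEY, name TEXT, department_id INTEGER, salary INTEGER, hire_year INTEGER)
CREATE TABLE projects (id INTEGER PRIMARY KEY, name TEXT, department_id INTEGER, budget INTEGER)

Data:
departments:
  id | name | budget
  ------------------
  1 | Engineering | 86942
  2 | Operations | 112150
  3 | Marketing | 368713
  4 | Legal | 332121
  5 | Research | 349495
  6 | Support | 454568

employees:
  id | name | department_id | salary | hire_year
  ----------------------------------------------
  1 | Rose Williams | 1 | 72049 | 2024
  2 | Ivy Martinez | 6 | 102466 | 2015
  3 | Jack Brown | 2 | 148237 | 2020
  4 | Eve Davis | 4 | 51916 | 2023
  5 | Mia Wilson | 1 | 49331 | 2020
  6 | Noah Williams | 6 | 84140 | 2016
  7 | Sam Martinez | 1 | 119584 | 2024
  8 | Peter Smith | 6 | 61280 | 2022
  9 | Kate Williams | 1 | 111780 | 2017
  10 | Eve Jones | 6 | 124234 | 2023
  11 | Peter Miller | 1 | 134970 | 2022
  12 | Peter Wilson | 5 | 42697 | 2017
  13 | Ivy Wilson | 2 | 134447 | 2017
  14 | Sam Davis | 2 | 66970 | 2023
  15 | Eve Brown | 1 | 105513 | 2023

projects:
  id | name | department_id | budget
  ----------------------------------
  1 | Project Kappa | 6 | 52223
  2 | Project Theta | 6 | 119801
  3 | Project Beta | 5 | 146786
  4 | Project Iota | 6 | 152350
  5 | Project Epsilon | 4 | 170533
SELECT SUM(budget) FROM projects

Execution result:
641693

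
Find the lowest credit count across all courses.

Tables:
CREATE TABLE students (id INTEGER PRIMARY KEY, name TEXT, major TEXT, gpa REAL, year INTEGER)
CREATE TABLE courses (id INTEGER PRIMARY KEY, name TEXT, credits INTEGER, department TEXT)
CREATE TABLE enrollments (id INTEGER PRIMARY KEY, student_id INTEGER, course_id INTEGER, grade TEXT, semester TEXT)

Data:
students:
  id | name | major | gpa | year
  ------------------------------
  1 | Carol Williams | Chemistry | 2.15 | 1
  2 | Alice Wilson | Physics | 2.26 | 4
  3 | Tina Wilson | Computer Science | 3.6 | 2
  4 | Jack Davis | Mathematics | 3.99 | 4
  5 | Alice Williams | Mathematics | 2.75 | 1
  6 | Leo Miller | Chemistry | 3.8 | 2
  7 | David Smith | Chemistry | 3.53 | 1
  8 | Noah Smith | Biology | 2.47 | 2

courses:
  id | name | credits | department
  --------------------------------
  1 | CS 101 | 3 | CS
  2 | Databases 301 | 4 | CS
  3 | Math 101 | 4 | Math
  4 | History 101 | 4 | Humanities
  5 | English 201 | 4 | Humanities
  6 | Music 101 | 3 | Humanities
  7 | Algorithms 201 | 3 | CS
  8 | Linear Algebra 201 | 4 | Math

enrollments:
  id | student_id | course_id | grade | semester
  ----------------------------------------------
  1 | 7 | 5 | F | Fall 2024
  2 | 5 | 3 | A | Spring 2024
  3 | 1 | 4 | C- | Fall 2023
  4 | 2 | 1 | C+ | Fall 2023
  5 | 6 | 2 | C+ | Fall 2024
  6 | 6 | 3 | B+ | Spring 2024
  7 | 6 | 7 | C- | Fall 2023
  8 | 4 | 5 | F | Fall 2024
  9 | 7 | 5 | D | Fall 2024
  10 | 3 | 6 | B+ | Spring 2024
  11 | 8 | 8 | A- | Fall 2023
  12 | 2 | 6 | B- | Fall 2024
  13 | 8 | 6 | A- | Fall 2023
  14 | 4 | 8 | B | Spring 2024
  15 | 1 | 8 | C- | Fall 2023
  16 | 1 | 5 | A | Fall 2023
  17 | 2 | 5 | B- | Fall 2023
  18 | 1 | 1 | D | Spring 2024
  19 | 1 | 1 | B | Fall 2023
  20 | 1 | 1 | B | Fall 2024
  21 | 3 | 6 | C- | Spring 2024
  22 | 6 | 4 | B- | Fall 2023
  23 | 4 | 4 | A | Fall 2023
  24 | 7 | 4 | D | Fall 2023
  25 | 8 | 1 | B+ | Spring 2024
SELECT MIN(credits) FROM courses

Execution result:
3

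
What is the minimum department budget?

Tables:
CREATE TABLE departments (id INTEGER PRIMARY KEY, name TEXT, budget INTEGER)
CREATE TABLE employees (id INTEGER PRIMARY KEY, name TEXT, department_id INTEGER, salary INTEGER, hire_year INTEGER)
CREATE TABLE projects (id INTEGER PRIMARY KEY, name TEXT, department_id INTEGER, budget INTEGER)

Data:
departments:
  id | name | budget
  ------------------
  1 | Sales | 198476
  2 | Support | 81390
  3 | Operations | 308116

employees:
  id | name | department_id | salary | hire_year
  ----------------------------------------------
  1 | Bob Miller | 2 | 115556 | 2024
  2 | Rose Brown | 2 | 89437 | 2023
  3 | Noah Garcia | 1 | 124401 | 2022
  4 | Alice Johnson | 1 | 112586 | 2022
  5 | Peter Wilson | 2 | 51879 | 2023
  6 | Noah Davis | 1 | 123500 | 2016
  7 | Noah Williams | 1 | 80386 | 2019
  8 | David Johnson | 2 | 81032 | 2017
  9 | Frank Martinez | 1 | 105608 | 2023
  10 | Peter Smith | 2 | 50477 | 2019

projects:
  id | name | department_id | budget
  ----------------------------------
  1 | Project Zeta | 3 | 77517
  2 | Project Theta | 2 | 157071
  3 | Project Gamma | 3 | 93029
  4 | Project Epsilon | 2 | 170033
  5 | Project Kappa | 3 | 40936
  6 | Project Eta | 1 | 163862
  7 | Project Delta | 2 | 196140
SELECT MIN(budget) FROM departments

Execution result:
81390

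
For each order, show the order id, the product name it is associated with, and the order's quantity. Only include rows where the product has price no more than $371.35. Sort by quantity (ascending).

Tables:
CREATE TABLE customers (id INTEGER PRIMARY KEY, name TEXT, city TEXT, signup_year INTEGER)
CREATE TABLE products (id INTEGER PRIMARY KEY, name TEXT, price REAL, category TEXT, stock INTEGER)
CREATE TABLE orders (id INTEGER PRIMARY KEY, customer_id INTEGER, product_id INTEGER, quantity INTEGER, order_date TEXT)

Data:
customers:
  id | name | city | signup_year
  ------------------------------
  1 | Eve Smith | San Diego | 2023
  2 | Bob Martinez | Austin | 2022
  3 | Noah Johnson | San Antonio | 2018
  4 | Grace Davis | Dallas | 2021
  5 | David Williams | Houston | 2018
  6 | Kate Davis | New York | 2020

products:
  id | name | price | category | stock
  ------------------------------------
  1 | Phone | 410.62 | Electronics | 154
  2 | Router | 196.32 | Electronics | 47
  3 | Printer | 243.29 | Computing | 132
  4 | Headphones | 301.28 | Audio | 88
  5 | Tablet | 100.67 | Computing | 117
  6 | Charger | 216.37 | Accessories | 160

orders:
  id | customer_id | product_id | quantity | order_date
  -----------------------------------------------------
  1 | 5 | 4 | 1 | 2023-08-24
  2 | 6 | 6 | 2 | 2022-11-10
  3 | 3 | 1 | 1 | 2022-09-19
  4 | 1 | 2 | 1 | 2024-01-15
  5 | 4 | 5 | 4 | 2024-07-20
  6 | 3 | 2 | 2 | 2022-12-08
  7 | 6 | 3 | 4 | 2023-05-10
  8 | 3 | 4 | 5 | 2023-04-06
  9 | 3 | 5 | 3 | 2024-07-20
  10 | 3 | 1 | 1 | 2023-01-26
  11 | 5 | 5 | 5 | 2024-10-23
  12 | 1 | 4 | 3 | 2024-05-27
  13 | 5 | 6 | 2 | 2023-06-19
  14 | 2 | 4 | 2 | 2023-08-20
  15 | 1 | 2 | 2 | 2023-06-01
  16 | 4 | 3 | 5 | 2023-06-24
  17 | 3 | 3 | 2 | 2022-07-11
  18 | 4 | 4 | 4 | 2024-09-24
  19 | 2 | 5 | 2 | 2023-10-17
SELECT c.id, p.name AS product, c.quantity FROM orders c JOIN products p ON c.product_id = p.id WHERE p.price <= 371.35 ORDER BY c.quantity ASC

Execution result:
id | product | quantity
1 | Headphones | 1
4 | Router | 1
2 | Charger | 2
6 | Router | 2
13 | Charger | 2
14 | Headphones | 2
15 | Router | 2
17 | Printer | 2
19 | Tablet | 2
9 | Tablet | 3
12 | Headphones | 3
5 | Tablet | 4
7 | Printer | 4
18 | Headphones | 4
8 | Headphones | 5
11 | Tablet | 5
16 | Printer | 5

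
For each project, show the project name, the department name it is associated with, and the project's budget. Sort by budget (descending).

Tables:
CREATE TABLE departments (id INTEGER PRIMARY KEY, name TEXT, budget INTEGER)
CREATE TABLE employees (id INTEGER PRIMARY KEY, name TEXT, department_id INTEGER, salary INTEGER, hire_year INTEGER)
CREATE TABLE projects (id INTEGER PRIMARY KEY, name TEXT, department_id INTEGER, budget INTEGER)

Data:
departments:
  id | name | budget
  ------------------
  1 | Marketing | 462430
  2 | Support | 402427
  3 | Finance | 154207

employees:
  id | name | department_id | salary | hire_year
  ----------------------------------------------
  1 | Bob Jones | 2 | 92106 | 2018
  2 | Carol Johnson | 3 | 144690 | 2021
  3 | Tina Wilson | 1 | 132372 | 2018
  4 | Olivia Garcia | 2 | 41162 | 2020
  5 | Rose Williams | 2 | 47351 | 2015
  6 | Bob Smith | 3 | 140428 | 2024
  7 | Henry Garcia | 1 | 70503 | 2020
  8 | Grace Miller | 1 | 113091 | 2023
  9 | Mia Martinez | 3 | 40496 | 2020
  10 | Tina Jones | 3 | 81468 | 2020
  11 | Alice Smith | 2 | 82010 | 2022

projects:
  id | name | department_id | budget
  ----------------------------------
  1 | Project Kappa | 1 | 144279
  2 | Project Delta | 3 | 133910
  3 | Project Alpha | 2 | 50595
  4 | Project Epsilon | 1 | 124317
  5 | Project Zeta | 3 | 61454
SELECT c.name, p.name AS department, c.budget FROM projects c JOIN departments p ON c.department_id = p.id ORDER BY c.budget DESC

Execution result:
name | department | budget
Project Kappa | Marketing | 144279
Project Delta | Finance | 133910
Project Epsilon | Marketing | 124317
Project Zeta | Finance | 61454
Project Alpha | Support | 50595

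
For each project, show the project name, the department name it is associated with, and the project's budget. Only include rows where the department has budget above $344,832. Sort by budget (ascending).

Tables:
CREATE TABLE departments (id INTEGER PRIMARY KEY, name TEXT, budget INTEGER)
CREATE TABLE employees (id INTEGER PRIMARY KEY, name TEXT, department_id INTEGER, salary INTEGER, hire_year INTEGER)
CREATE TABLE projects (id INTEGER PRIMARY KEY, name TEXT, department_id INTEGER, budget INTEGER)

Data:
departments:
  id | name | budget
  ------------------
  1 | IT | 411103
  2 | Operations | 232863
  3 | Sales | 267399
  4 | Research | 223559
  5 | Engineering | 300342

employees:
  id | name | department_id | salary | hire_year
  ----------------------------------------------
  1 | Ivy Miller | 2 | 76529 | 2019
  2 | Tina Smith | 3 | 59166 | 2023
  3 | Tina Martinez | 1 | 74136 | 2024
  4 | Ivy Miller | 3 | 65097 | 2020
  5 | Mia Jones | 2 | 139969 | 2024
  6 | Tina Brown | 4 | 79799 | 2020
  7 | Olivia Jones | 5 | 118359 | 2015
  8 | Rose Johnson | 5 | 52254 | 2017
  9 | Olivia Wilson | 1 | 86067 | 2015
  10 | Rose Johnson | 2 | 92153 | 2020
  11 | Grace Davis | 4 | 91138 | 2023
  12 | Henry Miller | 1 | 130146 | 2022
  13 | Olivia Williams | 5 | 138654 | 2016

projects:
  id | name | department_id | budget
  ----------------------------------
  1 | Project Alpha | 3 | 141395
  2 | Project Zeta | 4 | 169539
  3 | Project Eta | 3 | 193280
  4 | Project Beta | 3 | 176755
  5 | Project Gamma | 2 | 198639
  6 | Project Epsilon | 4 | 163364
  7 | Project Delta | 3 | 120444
SELECT c.name, p.name AS department, c.budget FROM projects c JOIN departments p ON c.department_id = p.id WHERE p.budget > 344832 ORDER BY c.budget ASC

Execution result:
(no rows)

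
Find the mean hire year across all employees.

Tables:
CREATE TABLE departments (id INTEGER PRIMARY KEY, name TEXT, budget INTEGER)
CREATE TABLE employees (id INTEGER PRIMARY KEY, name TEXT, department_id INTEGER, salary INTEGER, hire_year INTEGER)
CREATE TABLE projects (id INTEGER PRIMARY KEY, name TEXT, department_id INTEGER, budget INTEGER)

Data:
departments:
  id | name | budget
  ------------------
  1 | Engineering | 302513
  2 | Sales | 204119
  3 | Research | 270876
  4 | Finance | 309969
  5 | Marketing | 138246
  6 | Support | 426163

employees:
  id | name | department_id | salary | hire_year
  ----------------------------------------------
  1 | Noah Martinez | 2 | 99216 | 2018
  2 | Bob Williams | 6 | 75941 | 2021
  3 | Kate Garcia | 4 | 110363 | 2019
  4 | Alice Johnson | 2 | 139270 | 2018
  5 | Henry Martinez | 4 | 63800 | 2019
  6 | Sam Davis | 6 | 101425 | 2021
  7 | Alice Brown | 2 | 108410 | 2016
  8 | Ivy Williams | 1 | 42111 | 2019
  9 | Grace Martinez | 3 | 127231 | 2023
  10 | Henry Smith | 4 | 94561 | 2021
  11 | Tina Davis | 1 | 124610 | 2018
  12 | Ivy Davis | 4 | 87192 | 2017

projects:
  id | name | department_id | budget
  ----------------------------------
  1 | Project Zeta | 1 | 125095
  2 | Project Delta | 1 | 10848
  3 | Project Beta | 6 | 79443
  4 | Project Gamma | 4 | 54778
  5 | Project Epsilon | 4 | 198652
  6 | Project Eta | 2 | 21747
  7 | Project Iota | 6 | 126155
SELECT AVG(hire_year) FROM employees

Execution result:
2019.17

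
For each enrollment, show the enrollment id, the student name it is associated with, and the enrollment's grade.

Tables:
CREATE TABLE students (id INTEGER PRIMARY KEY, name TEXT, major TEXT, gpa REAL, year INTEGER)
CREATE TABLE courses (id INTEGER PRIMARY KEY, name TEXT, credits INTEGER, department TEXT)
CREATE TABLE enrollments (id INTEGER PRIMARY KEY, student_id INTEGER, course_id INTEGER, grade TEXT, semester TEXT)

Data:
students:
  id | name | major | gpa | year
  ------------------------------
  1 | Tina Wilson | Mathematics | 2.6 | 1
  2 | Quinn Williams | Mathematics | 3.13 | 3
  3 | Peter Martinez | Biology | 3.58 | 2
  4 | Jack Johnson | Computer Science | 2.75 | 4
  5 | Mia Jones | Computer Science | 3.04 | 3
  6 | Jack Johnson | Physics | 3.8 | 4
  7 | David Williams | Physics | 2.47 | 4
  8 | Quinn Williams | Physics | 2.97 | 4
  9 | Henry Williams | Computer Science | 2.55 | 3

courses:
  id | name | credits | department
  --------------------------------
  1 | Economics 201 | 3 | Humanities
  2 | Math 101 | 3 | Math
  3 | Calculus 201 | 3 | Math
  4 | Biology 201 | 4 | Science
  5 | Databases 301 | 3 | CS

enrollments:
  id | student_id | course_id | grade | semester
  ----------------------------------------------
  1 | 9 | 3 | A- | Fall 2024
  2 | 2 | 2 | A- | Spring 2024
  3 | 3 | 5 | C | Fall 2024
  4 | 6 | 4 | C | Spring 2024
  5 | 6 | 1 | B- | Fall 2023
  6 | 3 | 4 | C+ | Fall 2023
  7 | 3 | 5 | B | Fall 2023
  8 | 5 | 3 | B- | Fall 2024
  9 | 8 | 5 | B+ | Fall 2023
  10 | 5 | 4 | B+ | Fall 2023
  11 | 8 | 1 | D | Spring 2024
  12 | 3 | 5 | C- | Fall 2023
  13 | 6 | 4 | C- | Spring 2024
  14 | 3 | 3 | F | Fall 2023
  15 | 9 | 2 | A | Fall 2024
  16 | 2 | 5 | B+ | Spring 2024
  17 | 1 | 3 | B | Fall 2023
SELECT c.id, p.name AS student, c.grade FROM enrollments c JOIN students p ON c.student_id = p.id

Execution result:
id | student | grade
1 | Henry Williams | A-
2 | Quinn Williams | A-
3 | Peter Martinez | C
4 | Jack Johnson | C
5 | Jack Johnson | B-
6 | Peter Martinez | C+
7 | Peter Martinez | B
8 | Mia Jones | B-
9 | Quinn Williams | B+
10 | Mia Jones | B+
11 | Quinn Williams | D
12 | Peter Martinez | C-
13 | Jack Johnson | C-
14 | Peter Martinez | F
15 | Henry Williams | A
16 | Quinn Williams | B+
17 | Tina Wilson | B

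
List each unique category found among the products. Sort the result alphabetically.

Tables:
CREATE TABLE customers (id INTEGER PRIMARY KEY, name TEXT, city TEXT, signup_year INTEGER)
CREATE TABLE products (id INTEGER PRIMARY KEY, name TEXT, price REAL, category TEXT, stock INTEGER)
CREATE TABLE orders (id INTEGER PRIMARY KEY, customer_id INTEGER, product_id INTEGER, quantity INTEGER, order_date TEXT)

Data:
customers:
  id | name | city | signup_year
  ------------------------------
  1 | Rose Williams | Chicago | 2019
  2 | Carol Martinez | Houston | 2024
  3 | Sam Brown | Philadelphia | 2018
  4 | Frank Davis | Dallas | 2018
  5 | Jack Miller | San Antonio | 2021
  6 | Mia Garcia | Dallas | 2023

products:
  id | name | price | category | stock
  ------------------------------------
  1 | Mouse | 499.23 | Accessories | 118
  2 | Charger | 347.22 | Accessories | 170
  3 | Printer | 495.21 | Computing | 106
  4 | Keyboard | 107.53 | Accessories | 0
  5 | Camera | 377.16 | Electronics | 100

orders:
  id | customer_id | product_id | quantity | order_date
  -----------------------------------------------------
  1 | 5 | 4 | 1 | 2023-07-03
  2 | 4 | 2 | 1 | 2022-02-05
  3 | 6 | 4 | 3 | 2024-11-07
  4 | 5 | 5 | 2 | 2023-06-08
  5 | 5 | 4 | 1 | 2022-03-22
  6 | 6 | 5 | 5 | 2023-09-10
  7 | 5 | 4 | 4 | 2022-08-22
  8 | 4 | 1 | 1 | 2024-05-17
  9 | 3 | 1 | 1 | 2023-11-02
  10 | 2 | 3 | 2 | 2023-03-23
SELECT DISTINCT category FROM products ORDER BY category

Execution result:
category
Accessories
Computing
Electronics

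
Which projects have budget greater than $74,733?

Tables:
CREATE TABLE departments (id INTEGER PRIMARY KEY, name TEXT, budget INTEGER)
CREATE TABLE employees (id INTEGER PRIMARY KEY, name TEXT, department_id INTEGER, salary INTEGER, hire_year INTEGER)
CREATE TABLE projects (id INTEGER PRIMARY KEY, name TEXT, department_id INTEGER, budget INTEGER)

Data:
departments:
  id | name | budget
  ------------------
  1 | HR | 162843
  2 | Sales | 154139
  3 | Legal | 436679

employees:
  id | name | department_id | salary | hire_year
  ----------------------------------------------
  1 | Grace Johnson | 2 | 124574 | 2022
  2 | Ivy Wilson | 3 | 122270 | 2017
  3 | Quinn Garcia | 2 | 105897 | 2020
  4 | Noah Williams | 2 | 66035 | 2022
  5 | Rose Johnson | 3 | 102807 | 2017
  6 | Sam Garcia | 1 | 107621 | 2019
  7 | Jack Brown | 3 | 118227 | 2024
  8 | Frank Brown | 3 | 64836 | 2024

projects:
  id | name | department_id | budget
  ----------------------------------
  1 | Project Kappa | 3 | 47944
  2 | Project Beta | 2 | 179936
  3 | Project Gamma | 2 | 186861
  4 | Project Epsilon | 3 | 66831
SELECT name, budget FROM projects WHERE budget > 74733

Execution result:
name | budget
Project Beta | 179936
Project Gamma | 186861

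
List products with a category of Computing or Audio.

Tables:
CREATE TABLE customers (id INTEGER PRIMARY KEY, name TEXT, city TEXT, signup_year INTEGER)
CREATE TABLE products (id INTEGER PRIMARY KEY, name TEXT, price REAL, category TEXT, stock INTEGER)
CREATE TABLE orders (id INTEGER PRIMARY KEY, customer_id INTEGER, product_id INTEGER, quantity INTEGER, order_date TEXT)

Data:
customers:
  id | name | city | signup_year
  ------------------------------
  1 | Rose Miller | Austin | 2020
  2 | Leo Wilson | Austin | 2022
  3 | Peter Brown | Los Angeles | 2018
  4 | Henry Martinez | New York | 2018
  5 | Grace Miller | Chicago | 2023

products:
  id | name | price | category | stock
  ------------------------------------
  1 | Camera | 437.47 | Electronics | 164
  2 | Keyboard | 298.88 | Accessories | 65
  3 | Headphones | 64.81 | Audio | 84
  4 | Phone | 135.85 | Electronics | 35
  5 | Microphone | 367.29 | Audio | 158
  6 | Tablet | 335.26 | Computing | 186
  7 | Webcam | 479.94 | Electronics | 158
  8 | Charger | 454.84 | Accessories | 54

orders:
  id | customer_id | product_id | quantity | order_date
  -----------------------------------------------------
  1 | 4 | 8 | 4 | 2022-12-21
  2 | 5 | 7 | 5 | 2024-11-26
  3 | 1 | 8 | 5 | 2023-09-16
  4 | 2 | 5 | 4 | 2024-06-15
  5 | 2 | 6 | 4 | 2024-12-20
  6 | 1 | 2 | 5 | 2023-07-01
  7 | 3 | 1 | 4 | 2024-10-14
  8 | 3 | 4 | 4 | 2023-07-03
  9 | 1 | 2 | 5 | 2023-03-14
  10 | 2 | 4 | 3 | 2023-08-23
SELECT name, category FROM products WHERE category IN ('Computing', 'Audio')

Execution result:
name | category
Headphones | Audio
Microphone | Audio
Tablet | Computing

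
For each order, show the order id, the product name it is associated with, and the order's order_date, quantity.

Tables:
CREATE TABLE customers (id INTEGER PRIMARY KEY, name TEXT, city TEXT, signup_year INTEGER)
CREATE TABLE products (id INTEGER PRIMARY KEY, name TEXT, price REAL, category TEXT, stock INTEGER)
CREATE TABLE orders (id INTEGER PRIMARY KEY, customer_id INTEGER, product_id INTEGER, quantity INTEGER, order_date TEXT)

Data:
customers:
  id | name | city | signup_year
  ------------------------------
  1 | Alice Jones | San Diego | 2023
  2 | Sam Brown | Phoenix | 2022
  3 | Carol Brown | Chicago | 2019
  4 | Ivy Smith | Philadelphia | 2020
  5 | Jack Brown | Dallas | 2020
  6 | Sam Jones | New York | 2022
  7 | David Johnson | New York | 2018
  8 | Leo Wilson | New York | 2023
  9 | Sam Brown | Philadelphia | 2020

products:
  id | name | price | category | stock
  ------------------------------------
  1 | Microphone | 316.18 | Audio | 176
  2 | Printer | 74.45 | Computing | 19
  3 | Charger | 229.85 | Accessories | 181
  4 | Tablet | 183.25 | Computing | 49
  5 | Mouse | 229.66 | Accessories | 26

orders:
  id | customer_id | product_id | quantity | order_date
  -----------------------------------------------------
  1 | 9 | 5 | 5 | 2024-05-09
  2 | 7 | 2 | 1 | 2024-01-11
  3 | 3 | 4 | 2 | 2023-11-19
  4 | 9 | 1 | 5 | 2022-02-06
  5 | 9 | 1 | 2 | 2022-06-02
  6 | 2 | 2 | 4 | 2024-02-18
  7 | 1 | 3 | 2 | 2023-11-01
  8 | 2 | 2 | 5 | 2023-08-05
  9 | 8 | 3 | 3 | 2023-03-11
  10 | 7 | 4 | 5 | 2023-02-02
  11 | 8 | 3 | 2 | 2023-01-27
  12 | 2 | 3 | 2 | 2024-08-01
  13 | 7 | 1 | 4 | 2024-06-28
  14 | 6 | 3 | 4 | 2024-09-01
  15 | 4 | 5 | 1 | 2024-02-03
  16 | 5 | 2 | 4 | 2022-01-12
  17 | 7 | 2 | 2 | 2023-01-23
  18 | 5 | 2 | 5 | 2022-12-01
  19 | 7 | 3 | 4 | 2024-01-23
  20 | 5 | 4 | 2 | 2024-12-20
SELECT c.id, p.name AS product, c.order_date, c.quantity FROM orders c JOIN products p ON c.product_id = p.id

Execution result:
id | product | order_date | quantity
1 | Mouse | 2024-05-09 | 5
2 | Printer | 2024-01-11 | 1
3 | Tablet | 2023-11-19 | 2
4 | Microphone | 2022-02-06 | 5
5 | Microphone | 2022-06-02 | 2
6 | Printer | 2024-02-18 | 4
7 | Charger | 2023-11-01 | 2
8 | Printer | 2023-08-05 | 5
9 | Charger | 2023-03-11 | 3
10 | Tablet | 2023-02-02 | 5
11 | Charger | 2023-01-27 | 2
12 | Charger | 2024-08-01 | 2
13 | Microphone | 2024-06-28 | 4
14 | Charger | 2024-09-01 | 4
15 | Mouse | 2024-02-03 | 1
16 | Printer | 2022-01-12 | 4
17 | Printer | 2023-01-23 | 2
18 | Printer | 2022-12-01 | 5
19 | Charger | 2024-01-23 | 4
20 | Tablet | 2024-12-20 | 2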